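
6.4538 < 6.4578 True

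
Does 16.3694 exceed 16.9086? No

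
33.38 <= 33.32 False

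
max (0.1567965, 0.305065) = 0.305065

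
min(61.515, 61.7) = 61.515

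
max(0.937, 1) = 1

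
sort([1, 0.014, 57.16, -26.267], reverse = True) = [57.16, 1, 0.014, -26.267]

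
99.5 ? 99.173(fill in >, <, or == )>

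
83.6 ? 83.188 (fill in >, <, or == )>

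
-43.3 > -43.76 True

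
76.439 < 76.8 True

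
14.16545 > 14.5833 False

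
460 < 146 False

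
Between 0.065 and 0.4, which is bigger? 0.4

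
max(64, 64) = 64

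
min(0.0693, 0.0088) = 0.0088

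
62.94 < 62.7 False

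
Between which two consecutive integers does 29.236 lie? 29 and 30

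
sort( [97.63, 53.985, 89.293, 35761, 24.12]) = [24.12, 53.985, 89.293, 97.63, 35761]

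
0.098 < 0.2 True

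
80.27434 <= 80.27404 False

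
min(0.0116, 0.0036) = 0.0036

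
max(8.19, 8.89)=8.89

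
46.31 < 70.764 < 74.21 True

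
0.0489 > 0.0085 True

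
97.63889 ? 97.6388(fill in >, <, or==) >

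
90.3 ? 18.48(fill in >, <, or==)>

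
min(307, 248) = 248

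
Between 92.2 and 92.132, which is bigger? 92.2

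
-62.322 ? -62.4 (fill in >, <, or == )>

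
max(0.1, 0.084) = 0.1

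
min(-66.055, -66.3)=-66.3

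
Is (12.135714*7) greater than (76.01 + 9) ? No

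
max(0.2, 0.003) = 0.2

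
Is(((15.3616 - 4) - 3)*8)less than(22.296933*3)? No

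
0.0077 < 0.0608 True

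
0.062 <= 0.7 True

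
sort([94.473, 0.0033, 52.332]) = [0.0033, 52.332, 94.473]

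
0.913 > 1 False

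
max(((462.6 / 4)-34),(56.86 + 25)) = 81.86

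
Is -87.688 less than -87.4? Yes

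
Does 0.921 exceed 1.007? No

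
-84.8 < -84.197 True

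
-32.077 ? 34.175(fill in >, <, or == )<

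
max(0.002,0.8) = 0.8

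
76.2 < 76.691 True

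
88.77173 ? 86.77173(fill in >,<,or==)>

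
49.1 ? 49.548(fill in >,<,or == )<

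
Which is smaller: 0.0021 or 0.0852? 0.0021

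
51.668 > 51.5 True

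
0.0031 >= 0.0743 False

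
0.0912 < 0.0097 False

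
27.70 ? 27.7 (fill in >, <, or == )==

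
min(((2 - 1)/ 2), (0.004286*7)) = 0.030002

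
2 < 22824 True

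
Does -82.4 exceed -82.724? Yes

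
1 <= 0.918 False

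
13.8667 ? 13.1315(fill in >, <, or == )>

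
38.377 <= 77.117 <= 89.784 True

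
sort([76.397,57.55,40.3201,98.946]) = [40.3201,57.55,76.397,98.946]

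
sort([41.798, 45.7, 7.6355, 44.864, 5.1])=[5.1, 7.6355, 41.798, 44.864, 45.7]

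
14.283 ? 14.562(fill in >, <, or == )<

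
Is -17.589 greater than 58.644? No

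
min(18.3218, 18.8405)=18.3218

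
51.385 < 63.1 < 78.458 True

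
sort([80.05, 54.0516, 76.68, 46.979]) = [46.979, 54.0516, 76.68, 80.05]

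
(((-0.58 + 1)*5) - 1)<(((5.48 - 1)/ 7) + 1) True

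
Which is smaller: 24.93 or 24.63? 24.63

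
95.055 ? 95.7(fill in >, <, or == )<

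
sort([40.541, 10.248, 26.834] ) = [10.248, 26.834, 40.541]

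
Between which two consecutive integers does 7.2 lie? 7 and 8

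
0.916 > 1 False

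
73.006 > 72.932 True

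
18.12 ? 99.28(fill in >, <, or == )<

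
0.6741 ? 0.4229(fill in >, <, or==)>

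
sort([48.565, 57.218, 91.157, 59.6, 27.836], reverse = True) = [91.157, 59.6, 57.218, 48.565, 27.836]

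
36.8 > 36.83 False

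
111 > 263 False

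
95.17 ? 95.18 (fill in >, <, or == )<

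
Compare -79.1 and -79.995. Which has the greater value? -79.1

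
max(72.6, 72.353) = 72.6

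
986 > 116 True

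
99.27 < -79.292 False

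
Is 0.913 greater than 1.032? No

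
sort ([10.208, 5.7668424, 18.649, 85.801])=[5.7668424, 10.208, 18.649, 85.801]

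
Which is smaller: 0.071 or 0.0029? 0.0029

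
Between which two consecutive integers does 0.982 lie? 0 and 1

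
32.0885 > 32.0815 True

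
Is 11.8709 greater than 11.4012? Yes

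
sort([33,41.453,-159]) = [-159,33,41.453]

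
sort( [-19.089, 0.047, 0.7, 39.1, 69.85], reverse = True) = [69.85, 39.1, 0.7, 0.047, -19.089]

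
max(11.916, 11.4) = 11.916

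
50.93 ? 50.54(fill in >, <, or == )>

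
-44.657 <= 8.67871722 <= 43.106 True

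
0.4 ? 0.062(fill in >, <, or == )>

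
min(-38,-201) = -201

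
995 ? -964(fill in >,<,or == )>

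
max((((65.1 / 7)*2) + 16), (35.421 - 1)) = 34.6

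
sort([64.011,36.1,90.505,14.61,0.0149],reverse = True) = [90.505,64.011,36.1,14.61,0.0149]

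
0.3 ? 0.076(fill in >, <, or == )>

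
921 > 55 True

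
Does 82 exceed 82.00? No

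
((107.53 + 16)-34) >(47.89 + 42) False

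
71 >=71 True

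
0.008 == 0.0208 False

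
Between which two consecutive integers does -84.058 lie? -85 and -84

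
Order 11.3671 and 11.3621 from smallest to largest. 11.3621, 11.3671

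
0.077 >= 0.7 False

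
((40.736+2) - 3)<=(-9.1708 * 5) False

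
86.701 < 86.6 False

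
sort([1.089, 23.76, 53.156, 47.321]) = [1.089, 23.76, 47.321, 53.156]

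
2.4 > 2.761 False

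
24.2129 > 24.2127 True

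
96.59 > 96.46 True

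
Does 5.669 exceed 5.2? Yes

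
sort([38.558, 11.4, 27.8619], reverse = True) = [38.558, 27.8619, 11.4]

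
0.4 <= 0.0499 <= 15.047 False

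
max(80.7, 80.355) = 80.7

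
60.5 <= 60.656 True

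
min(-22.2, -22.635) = -22.635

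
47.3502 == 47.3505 False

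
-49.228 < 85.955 True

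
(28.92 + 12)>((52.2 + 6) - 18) True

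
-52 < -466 False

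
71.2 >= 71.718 False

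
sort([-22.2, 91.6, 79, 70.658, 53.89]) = [-22.2, 53.89, 70.658, 79, 91.6]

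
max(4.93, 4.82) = 4.93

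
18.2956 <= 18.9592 True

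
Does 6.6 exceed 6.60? No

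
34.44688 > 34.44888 False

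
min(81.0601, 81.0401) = 81.0401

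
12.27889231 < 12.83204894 True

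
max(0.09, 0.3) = 0.3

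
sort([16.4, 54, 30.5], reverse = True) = [54, 30.5, 16.4]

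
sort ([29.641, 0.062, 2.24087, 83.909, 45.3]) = [0.062, 2.24087, 29.641, 45.3, 83.909]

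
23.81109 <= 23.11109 False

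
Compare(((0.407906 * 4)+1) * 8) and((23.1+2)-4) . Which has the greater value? ((23.1+2)-4)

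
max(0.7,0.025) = 0.7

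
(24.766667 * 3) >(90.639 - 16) False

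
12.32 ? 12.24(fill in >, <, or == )>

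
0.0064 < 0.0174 True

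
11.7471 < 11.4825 False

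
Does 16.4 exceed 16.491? No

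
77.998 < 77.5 False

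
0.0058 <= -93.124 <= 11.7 False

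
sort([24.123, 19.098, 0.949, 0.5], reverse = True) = [24.123, 19.098, 0.949, 0.5]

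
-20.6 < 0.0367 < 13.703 True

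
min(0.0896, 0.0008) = 0.0008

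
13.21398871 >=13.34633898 False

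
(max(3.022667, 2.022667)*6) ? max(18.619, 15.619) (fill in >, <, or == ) <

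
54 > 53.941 True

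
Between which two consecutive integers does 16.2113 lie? 16 and 17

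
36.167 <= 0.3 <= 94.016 False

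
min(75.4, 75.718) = 75.4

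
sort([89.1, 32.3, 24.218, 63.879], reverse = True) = [89.1, 63.879, 32.3, 24.218]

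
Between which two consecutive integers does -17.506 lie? -18 and -17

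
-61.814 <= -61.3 True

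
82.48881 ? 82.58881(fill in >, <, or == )<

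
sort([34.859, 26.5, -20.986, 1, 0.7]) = [-20.986, 0.7, 1, 26.5, 34.859]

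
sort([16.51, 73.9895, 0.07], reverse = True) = [73.9895, 16.51, 0.07]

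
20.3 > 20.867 False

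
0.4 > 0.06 True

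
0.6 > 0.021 True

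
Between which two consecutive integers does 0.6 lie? 0 and 1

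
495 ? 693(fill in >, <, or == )<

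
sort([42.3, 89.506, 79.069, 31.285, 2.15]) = [2.15, 31.285, 42.3, 79.069, 89.506]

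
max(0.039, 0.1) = 0.1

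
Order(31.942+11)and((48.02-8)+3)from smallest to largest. (31.942+11), ((48.02-8)+3)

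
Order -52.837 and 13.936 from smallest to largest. -52.837, 13.936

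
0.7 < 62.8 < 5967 True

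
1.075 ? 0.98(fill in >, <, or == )>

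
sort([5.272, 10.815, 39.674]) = [5.272, 10.815, 39.674]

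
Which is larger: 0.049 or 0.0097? 0.049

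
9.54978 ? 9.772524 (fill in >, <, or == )<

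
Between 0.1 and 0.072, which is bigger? 0.1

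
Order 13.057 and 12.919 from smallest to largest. 12.919,13.057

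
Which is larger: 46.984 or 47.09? 47.09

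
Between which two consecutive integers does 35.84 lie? 35 and 36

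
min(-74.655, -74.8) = -74.8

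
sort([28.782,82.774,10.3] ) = [10.3,28.782,82.774]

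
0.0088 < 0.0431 True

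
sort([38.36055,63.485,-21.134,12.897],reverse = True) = [63.485,38.36055,12.897,-21.134]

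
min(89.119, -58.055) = -58.055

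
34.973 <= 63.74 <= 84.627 True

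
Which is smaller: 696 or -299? -299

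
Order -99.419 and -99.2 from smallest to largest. -99.419, -99.2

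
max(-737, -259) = -259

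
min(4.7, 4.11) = 4.11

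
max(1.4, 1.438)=1.438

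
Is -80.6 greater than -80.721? Yes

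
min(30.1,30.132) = 30.1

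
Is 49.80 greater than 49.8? No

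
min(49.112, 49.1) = 49.1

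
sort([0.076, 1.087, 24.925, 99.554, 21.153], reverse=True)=[99.554, 24.925, 21.153, 1.087, 0.076]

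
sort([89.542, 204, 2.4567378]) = [2.4567378, 89.542, 204]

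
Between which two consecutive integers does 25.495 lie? 25 and 26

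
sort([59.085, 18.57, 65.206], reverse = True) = [65.206, 59.085, 18.57]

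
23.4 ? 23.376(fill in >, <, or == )>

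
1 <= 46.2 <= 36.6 False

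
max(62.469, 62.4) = 62.469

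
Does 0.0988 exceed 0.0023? Yes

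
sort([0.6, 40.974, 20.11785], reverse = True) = [40.974, 20.11785, 0.6]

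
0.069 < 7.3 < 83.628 True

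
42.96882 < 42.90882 False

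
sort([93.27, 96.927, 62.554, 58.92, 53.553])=[53.553, 58.92, 62.554, 93.27, 96.927]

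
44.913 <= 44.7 False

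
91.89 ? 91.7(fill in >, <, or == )>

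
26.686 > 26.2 True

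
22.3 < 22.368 True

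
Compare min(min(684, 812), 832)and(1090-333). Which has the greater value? (1090-333)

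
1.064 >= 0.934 True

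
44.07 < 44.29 True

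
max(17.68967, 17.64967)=17.68967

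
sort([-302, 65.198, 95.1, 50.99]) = [-302, 50.99, 65.198, 95.1]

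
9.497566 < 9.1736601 False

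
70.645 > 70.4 True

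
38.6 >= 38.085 True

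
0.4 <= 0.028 False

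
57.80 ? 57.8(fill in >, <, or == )==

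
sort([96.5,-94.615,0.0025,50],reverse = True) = [96.5,50,0.0025,-94.615]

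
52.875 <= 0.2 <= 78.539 False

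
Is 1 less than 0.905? No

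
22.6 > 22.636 False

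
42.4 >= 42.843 False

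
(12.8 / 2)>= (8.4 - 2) True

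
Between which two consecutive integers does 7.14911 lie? 7 and 8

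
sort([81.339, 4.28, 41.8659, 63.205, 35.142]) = [4.28, 35.142, 41.8659, 63.205, 81.339]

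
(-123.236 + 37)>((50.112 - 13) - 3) False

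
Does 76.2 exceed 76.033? Yes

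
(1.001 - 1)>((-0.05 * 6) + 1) False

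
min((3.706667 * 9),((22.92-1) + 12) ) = 33.360003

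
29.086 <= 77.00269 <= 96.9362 True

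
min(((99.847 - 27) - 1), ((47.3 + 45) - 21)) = 71.3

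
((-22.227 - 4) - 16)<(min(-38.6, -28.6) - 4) False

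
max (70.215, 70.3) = 70.3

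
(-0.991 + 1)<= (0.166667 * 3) True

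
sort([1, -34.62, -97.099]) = [-97.099, -34.62, 1]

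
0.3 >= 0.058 True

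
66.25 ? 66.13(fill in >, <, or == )>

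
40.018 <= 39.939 False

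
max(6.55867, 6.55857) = 6.55867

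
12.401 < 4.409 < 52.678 False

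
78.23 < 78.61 True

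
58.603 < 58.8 True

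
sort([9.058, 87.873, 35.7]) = [9.058, 35.7, 87.873]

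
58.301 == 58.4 False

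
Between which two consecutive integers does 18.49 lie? 18 and 19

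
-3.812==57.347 False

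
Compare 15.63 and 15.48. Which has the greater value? 15.63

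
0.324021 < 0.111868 False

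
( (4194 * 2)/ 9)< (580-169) False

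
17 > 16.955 True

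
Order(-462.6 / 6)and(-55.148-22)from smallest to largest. (-55.148-22),(-462.6 / 6)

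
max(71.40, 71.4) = 71.4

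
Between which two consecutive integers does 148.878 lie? 148 and 149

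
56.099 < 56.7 True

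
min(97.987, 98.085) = 97.987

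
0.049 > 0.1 False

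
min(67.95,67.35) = 67.35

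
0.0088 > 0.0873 False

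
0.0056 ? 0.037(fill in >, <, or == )<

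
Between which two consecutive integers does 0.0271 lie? 0 and 1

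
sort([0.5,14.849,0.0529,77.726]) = [0.0529,0.5,14.849,77.726]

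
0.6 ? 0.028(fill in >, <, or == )>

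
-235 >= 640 False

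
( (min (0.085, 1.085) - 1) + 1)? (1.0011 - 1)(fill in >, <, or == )>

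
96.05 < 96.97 True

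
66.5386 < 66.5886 True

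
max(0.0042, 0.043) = 0.043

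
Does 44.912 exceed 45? No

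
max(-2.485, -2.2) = -2.2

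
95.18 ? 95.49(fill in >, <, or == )<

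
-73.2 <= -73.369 False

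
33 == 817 False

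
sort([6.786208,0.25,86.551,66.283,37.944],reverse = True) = [86.551,66.283,37.944,6.786208,0.25]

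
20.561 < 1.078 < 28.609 False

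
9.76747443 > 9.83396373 False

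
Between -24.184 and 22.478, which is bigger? 22.478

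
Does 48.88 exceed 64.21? No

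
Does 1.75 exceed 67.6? No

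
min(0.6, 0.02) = 0.02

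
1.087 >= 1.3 False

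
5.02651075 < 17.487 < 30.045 True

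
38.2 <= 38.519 True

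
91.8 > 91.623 True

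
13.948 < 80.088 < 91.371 True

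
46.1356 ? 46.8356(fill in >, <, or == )<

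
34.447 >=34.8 False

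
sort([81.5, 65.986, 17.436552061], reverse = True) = [81.5, 65.986, 17.436552061]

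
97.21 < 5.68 False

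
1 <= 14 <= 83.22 True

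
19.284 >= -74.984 True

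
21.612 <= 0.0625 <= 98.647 False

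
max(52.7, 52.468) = 52.7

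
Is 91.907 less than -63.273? No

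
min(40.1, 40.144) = 40.1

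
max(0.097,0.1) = 0.1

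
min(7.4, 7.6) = 7.4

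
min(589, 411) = 411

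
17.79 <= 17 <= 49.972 False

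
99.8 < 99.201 False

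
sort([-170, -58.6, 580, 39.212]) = [-170, -58.6, 39.212, 580]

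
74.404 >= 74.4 True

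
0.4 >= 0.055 True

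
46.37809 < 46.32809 False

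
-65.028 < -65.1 False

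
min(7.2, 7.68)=7.2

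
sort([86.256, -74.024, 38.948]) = [-74.024, 38.948, 86.256]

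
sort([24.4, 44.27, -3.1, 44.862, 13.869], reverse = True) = [44.862, 44.27, 24.4, 13.869, -3.1]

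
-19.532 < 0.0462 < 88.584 True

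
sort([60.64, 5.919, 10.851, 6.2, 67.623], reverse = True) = [67.623, 60.64, 10.851, 6.2, 5.919]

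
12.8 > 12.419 True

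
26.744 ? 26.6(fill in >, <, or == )>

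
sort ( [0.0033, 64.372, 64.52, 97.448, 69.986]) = [0.0033, 64.372, 64.52, 69.986, 97.448]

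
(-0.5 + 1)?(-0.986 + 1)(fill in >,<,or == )>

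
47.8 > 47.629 True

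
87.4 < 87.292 False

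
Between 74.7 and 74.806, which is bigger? 74.806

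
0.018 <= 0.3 True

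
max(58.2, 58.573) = 58.573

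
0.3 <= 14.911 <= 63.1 True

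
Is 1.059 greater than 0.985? Yes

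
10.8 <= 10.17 False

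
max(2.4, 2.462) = 2.462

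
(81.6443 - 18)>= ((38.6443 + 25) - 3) True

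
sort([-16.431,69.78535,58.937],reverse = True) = [69.78535,58.937,-16.431]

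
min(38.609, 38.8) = 38.609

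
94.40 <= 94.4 True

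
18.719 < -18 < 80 False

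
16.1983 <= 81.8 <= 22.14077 False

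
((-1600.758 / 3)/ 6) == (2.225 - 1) False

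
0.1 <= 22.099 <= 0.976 False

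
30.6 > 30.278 True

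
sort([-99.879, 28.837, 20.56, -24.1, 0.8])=[-99.879, -24.1, 0.8, 20.56, 28.837]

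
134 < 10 False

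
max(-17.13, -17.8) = -17.13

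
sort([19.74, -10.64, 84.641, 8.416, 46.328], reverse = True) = [84.641, 46.328, 19.74, 8.416, -10.64]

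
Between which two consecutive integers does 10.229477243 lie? 10 and 11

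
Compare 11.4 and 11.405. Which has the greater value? 11.405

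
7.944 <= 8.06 True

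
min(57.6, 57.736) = 57.6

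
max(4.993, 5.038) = 5.038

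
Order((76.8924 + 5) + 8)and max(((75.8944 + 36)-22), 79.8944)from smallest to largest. ((76.8924 + 5) + 8), max(((75.8944 + 36)-22), 79.8944)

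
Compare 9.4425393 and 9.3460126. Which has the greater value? 9.4425393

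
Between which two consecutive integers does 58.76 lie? 58 and 59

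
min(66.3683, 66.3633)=66.3633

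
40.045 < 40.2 True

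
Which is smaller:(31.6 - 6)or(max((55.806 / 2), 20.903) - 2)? (31.6 - 6)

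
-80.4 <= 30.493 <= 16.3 False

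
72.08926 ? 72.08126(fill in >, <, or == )>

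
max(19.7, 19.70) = 19.70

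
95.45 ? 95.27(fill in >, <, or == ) >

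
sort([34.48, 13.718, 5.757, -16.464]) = [-16.464, 5.757, 13.718, 34.48]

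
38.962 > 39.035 False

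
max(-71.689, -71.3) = -71.3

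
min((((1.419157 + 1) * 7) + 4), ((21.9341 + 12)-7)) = 20.934099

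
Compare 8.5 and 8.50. They are equal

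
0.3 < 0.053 False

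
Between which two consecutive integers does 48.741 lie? 48 and 49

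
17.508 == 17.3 False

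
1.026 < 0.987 False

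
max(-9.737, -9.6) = -9.6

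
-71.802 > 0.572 False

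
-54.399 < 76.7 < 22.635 False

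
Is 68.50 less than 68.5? No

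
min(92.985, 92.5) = 92.5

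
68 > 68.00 False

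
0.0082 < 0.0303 True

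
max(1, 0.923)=1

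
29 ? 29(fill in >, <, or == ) ==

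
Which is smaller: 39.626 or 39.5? 39.5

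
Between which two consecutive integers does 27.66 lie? 27 and 28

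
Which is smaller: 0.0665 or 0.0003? 0.0003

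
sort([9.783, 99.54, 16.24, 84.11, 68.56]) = [9.783, 16.24, 68.56, 84.11, 99.54]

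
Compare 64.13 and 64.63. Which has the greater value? 64.63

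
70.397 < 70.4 True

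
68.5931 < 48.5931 False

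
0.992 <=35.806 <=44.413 True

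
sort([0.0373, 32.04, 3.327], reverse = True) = [32.04, 3.327, 0.0373]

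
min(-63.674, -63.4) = -63.674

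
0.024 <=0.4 True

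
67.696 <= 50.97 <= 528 False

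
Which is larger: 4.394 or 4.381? 4.394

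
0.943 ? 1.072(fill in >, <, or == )<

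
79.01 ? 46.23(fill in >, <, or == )>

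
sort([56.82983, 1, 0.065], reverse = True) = [56.82983, 1, 0.065]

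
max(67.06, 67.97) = 67.97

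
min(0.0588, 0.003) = 0.003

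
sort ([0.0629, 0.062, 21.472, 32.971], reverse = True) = [32.971, 21.472, 0.0629, 0.062]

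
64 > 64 False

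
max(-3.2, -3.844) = -3.2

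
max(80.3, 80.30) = 80.30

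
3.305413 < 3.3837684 True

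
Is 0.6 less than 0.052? No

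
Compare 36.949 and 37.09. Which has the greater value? 37.09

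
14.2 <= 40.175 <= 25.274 False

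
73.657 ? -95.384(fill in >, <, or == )>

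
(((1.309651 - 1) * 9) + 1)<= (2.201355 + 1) False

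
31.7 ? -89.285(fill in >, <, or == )>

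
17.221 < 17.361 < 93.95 True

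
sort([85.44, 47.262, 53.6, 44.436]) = [44.436, 47.262, 53.6, 85.44]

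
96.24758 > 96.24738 True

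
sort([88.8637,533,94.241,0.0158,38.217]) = [0.0158,38.217,88.8637,94.241,533]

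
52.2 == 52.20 True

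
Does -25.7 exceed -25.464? No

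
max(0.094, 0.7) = 0.7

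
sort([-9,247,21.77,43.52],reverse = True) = [247,43.52,21.77,-9]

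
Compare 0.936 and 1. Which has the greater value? 1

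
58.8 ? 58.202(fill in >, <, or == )>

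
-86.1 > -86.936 True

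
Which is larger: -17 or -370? -17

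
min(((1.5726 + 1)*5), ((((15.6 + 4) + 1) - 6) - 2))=12.6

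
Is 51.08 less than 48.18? No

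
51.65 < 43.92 False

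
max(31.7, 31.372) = 31.7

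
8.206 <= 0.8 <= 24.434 False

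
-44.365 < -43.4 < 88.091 True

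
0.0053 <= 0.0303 True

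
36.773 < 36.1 False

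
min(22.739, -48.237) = -48.237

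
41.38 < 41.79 True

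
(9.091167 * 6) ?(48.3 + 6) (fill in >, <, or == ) >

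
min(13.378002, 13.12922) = 13.12922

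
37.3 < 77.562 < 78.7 True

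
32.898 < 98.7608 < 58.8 False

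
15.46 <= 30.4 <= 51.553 True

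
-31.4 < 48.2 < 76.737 True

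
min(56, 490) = 56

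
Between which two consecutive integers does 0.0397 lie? 0 and 1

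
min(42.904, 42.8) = 42.8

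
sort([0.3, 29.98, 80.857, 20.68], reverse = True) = [80.857, 29.98, 20.68, 0.3]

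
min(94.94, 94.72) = 94.72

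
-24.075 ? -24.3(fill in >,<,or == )>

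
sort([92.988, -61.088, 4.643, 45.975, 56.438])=[-61.088, 4.643, 45.975, 56.438, 92.988]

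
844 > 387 True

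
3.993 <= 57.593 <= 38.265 False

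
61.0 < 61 False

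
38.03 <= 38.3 True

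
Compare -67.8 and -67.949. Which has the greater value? -67.8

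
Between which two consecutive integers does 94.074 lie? 94 and 95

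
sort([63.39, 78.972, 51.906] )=[51.906, 63.39, 78.972]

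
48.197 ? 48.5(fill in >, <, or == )<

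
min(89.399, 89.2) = 89.2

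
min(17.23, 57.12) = 17.23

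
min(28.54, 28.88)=28.54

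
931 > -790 True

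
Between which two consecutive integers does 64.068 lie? 64 and 65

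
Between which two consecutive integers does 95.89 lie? 95 and 96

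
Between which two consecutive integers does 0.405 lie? 0 and 1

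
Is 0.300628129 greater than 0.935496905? No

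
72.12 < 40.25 False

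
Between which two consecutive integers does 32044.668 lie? 32044 and 32045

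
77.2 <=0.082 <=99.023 False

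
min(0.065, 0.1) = 0.065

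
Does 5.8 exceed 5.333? Yes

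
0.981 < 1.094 True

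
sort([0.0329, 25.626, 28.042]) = [0.0329, 25.626, 28.042]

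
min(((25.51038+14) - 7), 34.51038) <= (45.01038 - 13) False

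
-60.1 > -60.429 True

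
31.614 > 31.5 True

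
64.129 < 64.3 True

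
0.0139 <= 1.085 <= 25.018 True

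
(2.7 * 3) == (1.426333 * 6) False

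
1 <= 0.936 False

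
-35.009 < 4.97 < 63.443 True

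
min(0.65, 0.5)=0.5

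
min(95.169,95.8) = 95.169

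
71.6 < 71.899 True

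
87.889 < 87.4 False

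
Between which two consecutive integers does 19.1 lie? 19 and 20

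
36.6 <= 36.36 False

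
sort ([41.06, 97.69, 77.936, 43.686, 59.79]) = [41.06, 43.686, 59.79, 77.936, 97.69]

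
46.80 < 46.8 False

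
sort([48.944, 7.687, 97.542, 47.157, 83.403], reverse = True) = [97.542, 83.403, 48.944, 47.157, 7.687]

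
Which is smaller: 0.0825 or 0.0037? 0.0037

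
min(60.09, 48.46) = 48.46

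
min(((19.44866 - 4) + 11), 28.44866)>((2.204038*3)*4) True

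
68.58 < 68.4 False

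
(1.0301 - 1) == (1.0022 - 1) False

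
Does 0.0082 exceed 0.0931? No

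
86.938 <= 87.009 True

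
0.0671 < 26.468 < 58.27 True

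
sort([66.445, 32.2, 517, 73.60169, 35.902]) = [32.2, 35.902, 66.445, 73.60169, 517]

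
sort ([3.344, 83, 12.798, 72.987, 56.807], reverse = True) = [83, 72.987, 56.807, 12.798, 3.344]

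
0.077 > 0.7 False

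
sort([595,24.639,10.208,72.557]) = [10.208,24.639,72.557,595]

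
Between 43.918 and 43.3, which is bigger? 43.918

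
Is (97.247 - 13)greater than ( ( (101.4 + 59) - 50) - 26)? No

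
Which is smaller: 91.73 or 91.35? 91.35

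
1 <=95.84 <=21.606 False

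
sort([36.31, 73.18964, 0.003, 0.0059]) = [0.003, 0.0059, 36.31, 73.18964]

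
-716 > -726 True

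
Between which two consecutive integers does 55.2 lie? 55 and 56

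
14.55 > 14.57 False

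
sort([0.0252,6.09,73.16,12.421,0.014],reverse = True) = [73.16,12.421,6.09,0.0252,0.014]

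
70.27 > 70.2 True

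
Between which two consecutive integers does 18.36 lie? 18 and 19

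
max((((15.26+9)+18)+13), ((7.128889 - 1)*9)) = 55.26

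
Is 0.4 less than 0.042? No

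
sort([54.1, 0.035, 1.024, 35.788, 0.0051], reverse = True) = [54.1, 35.788, 1.024, 0.035, 0.0051]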